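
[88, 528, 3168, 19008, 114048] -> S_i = 88*6^i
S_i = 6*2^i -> [6, 12, 24, 48, 96]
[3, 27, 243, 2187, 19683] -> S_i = 3*9^i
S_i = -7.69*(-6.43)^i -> [-7.69, 49.45, -317.94, 2044.37, -13145.29]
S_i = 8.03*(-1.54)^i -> [8.03, -12.37, 19.04, -29.33, 45.16]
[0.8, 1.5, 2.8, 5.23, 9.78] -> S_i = 0.80*1.87^i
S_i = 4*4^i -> [4, 16, 64, 256, 1024]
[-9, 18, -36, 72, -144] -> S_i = -9*-2^i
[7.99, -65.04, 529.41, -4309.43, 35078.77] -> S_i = 7.99*(-8.14)^i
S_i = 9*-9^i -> [9, -81, 729, -6561, 59049]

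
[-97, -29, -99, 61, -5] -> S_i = Random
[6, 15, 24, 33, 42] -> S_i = 6 + 9*i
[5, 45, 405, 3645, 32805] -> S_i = 5*9^i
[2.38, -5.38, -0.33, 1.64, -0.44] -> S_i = Random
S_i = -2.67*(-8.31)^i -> [-2.67, 22.19, -184.38, 1532.2, -12732.55]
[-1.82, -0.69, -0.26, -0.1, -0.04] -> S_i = -1.82*0.38^i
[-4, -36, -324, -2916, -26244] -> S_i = -4*9^i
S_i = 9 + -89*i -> [9, -80, -169, -258, -347]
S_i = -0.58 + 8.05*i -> [-0.58, 7.47, 15.52, 23.57, 31.62]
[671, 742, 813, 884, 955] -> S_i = 671 + 71*i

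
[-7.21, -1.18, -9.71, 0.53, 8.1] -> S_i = Random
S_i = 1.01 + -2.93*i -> [1.01, -1.92, -4.85, -7.78, -10.71]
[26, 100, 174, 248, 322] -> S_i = 26 + 74*i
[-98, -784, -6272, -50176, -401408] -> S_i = -98*8^i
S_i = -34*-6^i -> [-34, 204, -1224, 7344, -44064]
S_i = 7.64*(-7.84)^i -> [7.64, -59.9, 469.6, -3681.64, 28864.07]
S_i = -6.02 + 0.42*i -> [-6.02, -5.6, -5.18, -4.76, -4.34]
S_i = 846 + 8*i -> [846, 854, 862, 870, 878]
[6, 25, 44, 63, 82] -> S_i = 6 + 19*i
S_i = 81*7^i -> [81, 567, 3969, 27783, 194481]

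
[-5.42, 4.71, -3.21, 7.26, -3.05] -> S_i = Random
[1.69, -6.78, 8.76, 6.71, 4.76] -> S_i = Random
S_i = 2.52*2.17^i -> [2.52, 5.47, 11.87, 25.75, 55.88]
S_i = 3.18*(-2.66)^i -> [3.18, -8.46, 22.5, -59.85, 159.2]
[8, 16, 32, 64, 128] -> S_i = 8*2^i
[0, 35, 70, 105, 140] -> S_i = 0 + 35*i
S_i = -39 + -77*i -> [-39, -116, -193, -270, -347]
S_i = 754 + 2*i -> [754, 756, 758, 760, 762]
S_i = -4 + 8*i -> [-4, 4, 12, 20, 28]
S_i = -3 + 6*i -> [-3, 3, 9, 15, 21]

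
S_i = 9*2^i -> [9, 18, 36, 72, 144]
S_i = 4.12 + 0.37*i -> [4.12, 4.49, 4.86, 5.23, 5.6]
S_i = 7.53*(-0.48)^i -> [7.53, -3.61, 1.73, -0.83, 0.4]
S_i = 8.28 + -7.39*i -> [8.28, 0.89, -6.5, -13.89, -21.28]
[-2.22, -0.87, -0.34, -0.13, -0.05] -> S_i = -2.22*0.39^i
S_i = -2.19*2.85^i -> [-2.19, -6.24, -17.79, -50.7, -144.49]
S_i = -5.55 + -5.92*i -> [-5.55, -11.47, -17.39, -23.31, -29.23]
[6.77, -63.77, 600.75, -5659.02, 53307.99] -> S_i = 6.77*(-9.42)^i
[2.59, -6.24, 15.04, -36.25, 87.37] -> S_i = 2.59*(-2.41)^i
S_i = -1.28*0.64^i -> [-1.28, -0.82, -0.52, -0.34, -0.21]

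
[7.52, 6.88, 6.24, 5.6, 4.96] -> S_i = 7.52 + -0.64*i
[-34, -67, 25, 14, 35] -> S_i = Random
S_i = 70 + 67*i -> [70, 137, 204, 271, 338]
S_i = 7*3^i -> [7, 21, 63, 189, 567]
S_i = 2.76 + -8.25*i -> [2.76, -5.49, -13.74, -21.99, -30.24]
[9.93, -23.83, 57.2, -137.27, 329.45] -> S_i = 9.93*(-2.40)^i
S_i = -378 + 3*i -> [-378, -375, -372, -369, -366]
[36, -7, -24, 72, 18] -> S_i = Random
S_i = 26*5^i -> [26, 130, 650, 3250, 16250]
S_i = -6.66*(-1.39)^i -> [-6.66, 9.26, -12.87, 17.89, -24.86]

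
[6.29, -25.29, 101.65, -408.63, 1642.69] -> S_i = 6.29*(-4.02)^i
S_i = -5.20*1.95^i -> [-5.2, -10.14, -19.77, -38.56, -75.19]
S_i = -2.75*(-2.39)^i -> [-2.75, 6.57, -15.71, 37.54, -89.73]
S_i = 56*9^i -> [56, 504, 4536, 40824, 367416]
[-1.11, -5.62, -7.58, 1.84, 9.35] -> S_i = Random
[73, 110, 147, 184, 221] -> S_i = 73 + 37*i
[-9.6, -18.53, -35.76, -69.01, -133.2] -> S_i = -9.60*1.93^i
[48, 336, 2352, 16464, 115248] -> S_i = 48*7^i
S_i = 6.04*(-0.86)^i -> [6.04, -5.19, 4.47, -3.84, 3.3]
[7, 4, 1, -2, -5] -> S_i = 7 + -3*i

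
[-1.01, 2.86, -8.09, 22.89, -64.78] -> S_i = -1.01*(-2.83)^i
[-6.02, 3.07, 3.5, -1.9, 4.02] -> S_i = Random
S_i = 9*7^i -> [9, 63, 441, 3087, 21609]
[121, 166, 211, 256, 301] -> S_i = 121 + 45*i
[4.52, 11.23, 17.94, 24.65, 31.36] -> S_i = 4.52 + 6.71*i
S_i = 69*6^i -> [69, 414, 2484, 14904, 89424]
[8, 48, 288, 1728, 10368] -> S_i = 8*6^i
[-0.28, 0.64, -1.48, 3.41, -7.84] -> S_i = -0.28*(-2.30)^i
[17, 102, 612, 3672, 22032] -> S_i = 17*6^i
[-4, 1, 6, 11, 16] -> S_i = -4 + 5*i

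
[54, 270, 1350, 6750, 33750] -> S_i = 54*5^i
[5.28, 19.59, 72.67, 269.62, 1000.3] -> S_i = 5.28*3.71^i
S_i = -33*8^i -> [-33, -264, -2112, -16896, -135168]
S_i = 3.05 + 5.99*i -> [3.05, 9.04, 15.03, 21.02, 27.01]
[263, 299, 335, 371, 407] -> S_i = 263 + 36*i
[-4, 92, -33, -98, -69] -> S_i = Random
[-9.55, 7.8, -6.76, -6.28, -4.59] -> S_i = Random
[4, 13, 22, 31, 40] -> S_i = 4 + 9*i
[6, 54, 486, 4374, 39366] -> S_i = 6*9^i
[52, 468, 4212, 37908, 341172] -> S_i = 52*9^i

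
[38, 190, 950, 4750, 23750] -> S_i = 38*5^i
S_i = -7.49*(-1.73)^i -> [-7.49, 12.96, -22.42, 38.78, -67.09]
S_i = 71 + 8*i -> [71, 79, 87, 95, 103]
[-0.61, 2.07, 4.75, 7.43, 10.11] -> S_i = -0.61 + 2.68*i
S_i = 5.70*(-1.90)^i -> [5.7, -10.83, 20.58, -39.1, 74.28]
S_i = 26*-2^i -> [26, -52, 104, -208, 416]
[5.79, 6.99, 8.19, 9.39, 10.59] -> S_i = 5.79 + 1.20*i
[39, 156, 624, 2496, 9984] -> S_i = 39*4^i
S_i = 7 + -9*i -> [7, -2, -11, -20, -29]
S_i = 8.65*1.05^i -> [8.65, 9.08, 9.54, 10.01, 10.51]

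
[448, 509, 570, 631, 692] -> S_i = 448 + 61*i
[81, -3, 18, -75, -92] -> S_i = Random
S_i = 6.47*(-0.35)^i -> [6.47, -2.26, 0.79, -0.28, 0.1]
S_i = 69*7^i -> [69, 483, 3381, 23667, 165669]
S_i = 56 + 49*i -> [56, 105, 154, 203, 252]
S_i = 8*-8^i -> [8, -64, 512, -4096, 32768]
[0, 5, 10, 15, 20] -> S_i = 0 + 5*i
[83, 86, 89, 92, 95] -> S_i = 83 + 3*i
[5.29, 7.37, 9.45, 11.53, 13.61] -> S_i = 5.29 + 2.08*i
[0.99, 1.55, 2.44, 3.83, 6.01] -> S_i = 0.99*1.57^i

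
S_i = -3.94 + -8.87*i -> [-3.94, -12.81, -21.68, -30.55, -39.42]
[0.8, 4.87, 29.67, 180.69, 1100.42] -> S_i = 0.80*6.09^i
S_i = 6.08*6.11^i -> [6.08, 37.15, 226.98, 1386.84, 8473.61]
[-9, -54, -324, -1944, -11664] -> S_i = -9*6^i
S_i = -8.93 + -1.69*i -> [-8.93, -10.62, -12.31, -14.0, -15.69]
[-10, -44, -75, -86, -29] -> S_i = Random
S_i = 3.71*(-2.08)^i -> [3.71, -7.72, 16.05, -33.39, 69.44]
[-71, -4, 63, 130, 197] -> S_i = -71 + 67*i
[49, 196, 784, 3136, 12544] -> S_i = 49*4^i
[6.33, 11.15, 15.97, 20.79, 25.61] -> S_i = 6.33 + 4.82*i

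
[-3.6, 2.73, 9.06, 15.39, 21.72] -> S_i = -3.60 + 6.33*i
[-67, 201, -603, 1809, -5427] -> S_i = -67*-3^i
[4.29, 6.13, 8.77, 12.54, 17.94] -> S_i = 4.29*1.43^i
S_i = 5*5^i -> [5, 25, 125, 625, 3125]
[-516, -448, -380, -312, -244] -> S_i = -516 + 68*i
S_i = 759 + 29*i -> [759, 788, 817, 846, 875]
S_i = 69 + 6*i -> [69, 75, 81, 87, 93]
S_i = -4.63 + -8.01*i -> [-4.63, -12.64, -20.65, -28.66, -36.67]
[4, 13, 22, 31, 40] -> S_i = 4 + 9*i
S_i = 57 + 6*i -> [57, 63, 69, 75, 81]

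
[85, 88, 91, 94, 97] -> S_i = 85 + 3*i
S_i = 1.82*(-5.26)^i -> [1.82, -9.57, 50.36, -264.87, 1393.2]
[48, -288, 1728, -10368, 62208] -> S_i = 48*-6^i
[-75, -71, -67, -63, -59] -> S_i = -75 + 4*i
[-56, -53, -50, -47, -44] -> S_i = -56 + 3*i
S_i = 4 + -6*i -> [4, -2, -8, -14, -20]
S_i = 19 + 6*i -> [19, 25, 31, 37, 43]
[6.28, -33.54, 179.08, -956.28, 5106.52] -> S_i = 6.28*(-5.34)^i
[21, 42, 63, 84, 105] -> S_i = 21 + 21*i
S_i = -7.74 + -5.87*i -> [-7.74, -13.61, -19.48, -25.35, -31.22]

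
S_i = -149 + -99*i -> [-149, -248, -347, -446, -545]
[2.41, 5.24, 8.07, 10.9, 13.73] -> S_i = 2.41 + 2.83*i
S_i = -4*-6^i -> [-4, 24, -144, 864, -5184]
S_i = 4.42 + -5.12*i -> [4.42, -0.7, -5.82, -10.94, -16.06]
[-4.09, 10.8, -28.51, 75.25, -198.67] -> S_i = -4.09*(-2.64)^i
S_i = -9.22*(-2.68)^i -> [-9.22, 24.71, -66.22, 177.47, -475.63]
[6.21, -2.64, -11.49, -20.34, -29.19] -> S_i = 6.21 + -8.85*i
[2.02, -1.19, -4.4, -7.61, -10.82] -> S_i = 2.02 + -3.21*i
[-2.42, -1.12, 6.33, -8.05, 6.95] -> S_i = Random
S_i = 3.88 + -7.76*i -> [3.88, -3.88, -11.64, -19.4, -27.16]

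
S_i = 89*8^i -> [89, 712, 5696, 45568, 364544]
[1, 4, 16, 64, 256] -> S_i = 1*4^i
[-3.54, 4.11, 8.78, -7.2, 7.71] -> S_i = Random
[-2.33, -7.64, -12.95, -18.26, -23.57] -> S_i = -2.33 + -5.31*i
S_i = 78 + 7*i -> [78, 85, 92, 99, 106]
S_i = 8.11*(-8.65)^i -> [8.11, -70.15, 606.81, -5248.91, 45403.08]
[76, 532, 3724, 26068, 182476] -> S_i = 76*7^i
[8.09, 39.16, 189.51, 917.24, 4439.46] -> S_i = 8.09*4.84^i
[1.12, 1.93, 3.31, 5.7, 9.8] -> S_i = 1.12*1.72^i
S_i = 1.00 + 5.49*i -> [1.0, 6.49, 11.98, 17.47, 22.96]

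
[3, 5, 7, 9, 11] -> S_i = 3 + 2*i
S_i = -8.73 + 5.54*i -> [-8.73, -3.19, 2.35, 7.89, 13.43]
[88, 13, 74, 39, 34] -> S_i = Random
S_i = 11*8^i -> [11, 88, 704, 5632, 45056]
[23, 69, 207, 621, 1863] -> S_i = 23*3^i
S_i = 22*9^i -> [22, 198, 1782, 16038, 144342]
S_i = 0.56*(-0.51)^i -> [0.56, -0.29, 0.15, -0.07, 0.04]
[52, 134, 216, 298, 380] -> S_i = 52 + 82*i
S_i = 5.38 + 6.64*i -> [5.38, 12.02, 18.66, 25.3, 31.94]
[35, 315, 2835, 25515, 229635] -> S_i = 35*9^i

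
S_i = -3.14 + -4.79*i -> [-3.14, -7.93, -12.72, -17.51, -22.3]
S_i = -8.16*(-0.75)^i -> [-8.16, 6.12, -4.59, 3.44, -2.58]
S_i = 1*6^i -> [1, 6, 36, 216, 1296]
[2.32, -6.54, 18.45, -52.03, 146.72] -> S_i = 2.32*(-2.82)^i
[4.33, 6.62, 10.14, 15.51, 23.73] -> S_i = 4.33*1.53^i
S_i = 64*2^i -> [64, 128, 256, 512, 1024]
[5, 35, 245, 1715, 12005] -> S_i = 5*7^i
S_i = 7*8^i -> [7, 56, 448, 3584, 28672]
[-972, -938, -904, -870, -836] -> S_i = -972 + 34*i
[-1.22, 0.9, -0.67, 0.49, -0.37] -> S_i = -1.22*(-0.74)^i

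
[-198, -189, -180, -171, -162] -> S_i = -198 + 9*i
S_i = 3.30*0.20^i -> [3.3, 0.66, 0.13, 0.03, 0.01]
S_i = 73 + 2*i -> [73, 75, 77, 79, 81]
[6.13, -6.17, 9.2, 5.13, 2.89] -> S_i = Random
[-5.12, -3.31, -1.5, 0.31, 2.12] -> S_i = -5.12 + 1.81*i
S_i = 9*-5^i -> [9, -45, 225, -1125, 5625]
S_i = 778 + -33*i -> [778, 745, 712, 679, 646]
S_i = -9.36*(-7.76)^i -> [-9.36, 72.63, -563.64, 4373.82, -33940.85]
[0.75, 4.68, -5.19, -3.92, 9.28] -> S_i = Random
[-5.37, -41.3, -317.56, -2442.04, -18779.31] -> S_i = -5.37*7.69^i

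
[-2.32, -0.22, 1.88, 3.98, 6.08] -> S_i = -2.32 + 2.10*i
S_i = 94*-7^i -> [94, -658, 4606, -32242, 225694]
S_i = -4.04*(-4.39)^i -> [-4.04, 17.74, -77.86, 341.8, -1500.51]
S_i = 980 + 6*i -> [980, 986, 992, 998, 1004]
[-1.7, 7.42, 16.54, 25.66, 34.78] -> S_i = -1.70 + 9.12*i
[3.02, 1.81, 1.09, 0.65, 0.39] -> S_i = 3.02*0.60^i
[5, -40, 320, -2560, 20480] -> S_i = 5*-8^i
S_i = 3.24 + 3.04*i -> [3.24, 6.28, 9.32, 12.36, 15.4]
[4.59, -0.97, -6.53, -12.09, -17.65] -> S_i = 4.59 + -5.56*i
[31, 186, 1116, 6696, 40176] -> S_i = 31*6^i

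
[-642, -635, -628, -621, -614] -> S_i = -642 + 7*i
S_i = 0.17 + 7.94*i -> [0.17, 8.11, 16.05, 23.99, 31.93]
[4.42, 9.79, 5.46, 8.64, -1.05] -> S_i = Random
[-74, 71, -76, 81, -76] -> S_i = Random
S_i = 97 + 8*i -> [97, 105, 113, 121, 129]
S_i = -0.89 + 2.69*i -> [-0.89, 1.8, 4.49, 7.18, 9.87]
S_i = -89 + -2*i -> [-89, -91, -93, -95, -97]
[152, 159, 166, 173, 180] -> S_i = 152 + 7*i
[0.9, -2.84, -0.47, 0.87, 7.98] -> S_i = Random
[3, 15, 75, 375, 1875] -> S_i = 3*5^i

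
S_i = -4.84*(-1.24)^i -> [-4.84, 6.0, -7.44, 9.23, -11.44]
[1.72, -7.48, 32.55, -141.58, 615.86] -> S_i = 1.72*(-4.35)^i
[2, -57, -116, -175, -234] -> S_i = 2 + -59*i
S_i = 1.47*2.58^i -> [1.47, 3.79, 9.78, 25.25, 65.13]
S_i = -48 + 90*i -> [-48, 42, 132, 222, 312]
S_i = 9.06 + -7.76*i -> [9.06, 1.3, -6.46, -14.22, -21.98]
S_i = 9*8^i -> [9, 72, 576, 4608, 36864]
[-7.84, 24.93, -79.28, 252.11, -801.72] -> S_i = -7.84*(-3.18)^i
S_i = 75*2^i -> [75, 150, 300, 600, 1200]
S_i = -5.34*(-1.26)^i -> [-5.34, 6.73, -8.48, 10.68, -13.46]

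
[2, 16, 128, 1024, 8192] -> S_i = 2*8^i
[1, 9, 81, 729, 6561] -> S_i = 1*9^i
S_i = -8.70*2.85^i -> [-8.7, -24.8, -70.67, -201.4, -573.98]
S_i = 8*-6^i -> [8, -48, 288, -1728, 10368]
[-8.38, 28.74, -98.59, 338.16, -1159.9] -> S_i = -8.38*(-3.43)^i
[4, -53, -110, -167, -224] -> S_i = 4 + -57*i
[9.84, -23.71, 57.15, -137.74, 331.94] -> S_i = 9.84*(-2.41)^i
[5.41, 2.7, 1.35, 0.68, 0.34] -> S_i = 5.41*0.50^i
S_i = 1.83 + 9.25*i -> [1.83, 11.08, 20.33, 29.58, 38.83]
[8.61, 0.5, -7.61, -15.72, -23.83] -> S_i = 8.61 + -8.11*i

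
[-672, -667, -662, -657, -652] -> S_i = -672 + 5*i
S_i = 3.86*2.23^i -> [3.86, 8.61, 19.2, 42.81, 95.46]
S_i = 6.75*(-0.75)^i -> [6.75, -5.06, 3.8, -2.85, 2.14]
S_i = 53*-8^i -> [53, -424, 3392, -27136, 217088]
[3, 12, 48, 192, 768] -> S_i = 3*4^i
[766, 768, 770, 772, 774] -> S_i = 766 + 2*i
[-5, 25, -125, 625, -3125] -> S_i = -5*-5^i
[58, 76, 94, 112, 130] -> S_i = 58 + 18*i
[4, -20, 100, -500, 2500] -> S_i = 4*-5^i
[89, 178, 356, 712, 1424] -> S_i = 89*2^i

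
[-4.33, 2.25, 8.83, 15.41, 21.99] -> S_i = -4.33 + 6.58*i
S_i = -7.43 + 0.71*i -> [-7.43, -6.72, -6.01, -5.3, -4.59]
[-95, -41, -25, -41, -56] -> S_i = Random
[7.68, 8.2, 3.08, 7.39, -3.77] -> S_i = Random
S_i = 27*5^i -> [27, 135, 675, 3375, 16875]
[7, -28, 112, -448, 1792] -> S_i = 7*-4^i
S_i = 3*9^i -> [3, 27, 243, 2187, 19683]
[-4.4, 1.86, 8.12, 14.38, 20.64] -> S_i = -4.40 + 6.26*i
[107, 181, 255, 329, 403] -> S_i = 107 + 74*i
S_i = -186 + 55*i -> [-186, -131, -76, -21, 34]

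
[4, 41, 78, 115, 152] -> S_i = 4 + 37*i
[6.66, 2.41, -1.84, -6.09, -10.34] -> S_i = 6.66 + -4.25*i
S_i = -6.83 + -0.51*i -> [-6.83, -7.34, -7.85, -8.36, -8.87]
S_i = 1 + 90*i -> [1, 91, 181, 271, 361]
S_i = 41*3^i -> [41, 123, 369, 1107, 3321]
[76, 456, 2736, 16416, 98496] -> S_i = 76*6^i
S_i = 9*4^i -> [9, 36, 144, 576, 2304]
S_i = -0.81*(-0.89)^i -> [-0.81, 0.72, -0.64, 0.57, -0.51]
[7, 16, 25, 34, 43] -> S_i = 7 + 9*i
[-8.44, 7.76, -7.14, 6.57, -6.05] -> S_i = -8.44*(-0.92)^i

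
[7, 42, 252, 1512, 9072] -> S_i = 7*6^i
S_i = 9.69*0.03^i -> [9.69, 0.29, 0.01, 0.0, 0.0]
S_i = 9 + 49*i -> [9, 58, 107, 156, 205]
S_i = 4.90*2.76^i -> [4.9, 13.52, 37.33, 103.02, 284.34]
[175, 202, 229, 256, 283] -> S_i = 175 + 27*i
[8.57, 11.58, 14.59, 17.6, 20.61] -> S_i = 8.57 + 3.01*i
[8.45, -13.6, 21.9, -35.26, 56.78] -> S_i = 8.45*(-1.61)^i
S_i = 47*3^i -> [47, 141, 423, 1269, 3807]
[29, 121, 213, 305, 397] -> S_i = 29 + 92*i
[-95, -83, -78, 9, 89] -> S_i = Random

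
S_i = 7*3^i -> [7, 21, 63, 189, 567]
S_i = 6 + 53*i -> [6, 59, 112, 165, 218]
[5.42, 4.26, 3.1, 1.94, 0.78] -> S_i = 5.42 + -1.16*i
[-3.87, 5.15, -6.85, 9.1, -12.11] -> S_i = -3.87*(-1.33)^i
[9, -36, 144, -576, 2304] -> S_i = 9*-4^i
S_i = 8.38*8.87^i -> [8.38, 74.33, 659.31, 5848.1, 51872.66]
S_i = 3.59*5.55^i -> [3.59, 19.92, 110.58, 613.72, 3406.17]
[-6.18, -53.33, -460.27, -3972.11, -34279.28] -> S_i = -6.18*8.63^i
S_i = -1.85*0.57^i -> [-1.85, -1.05, -0.6, -0.34, -0.2]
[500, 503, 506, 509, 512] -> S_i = 500 + 3*i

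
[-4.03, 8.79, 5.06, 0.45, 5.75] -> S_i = Random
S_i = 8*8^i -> [8, 64, 512, 4096, 32768]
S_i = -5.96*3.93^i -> [-5.96, -23.42, -92.05, -361.76, -1421.73]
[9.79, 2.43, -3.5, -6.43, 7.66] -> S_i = Random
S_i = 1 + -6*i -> [1, -5, -11, -17, -23]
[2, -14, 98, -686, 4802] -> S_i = 2*-7^i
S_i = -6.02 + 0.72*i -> [-6.02, -5.3, -4.58, -3.86, -3.14]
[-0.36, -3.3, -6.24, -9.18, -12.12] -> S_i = -0.36 + -2.94*i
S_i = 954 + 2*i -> [954, 956, 958, 960, 962]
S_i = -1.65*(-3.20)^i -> [-1.65, 5.28, -16.9, 54.07, -173.02]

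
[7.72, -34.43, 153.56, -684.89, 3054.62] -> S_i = 7.72*(-4.46)^i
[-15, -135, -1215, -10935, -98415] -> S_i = -15*9^i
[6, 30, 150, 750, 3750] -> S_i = 6*5^i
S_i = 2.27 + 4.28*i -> [2.27, 6.55, 10.83, 15.11, 19.39]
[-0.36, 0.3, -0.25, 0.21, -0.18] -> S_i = -0.36*(-0.84)^i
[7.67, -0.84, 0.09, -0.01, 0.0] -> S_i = 7.67*(-0.11)^i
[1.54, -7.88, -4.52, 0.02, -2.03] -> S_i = Random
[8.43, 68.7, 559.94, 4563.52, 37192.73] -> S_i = 8.43*8.15^i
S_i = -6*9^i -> [-6, -54, -486, -4374, -39366]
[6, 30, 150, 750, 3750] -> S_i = 6*5^i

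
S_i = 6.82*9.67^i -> [6.82, 65.95, 637.73, 6166.86, 59633.5]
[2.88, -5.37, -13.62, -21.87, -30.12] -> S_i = 2.88 + -8.25*i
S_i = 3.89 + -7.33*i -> [3.89, -3.44, -10.77, -18.1, -25.43]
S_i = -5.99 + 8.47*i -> [-5.99, 2.48, 10.95, 19.42, 27.89]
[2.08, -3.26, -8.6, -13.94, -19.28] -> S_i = 2.08 + -5.34*i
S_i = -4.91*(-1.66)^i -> [-4.91, 8.15, -13.53, 22.46, -37.28]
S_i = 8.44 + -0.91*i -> [8.44, 7.53, 6.62, 5.71, 4.8]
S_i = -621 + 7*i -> [-621, -614, -607, -600, -593]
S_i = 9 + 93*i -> [9, 102, 195, 288, 381]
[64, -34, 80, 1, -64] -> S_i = Random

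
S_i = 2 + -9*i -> [2, -7, -16, -25, -34]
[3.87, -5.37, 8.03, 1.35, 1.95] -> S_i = Random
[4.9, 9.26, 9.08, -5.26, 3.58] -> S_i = Random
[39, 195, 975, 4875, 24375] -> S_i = 39*5^i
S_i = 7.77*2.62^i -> [7.77, 20.36, 53.34, 139.74, 366.12]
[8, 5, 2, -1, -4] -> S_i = 8 + -3*i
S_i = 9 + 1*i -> [9, 10, 11, 12, 13]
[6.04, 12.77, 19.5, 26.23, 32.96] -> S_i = 6.04 + 6.73*i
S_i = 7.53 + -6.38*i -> [7.53, 1.15, -5.23, -11.61, -17.99]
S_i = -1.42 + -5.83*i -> [-1.42, -7.25, -13.08, -18.91, -24.74]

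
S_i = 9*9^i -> [9, 81, 729, 6561, 59049]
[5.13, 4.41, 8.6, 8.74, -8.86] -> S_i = Random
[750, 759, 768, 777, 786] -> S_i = 750 + 9*i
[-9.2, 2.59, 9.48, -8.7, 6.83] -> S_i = Random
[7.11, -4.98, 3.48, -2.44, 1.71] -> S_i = 7.11*(-0.70)^i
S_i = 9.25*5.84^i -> [9.25, 54.02, 315.48, 1842.38, 10759.53]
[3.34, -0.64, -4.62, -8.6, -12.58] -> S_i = 3.34 + -3.98*i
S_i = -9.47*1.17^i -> [-9.47, -11.08, -12.96, -15.17, -17.75]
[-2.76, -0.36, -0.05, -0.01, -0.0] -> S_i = -2.76*0.13^i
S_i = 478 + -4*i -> [478, 474, 470, 466, 462]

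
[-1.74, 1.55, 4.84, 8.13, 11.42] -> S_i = -1.74 + 3.29*i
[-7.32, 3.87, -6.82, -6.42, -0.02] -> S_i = Random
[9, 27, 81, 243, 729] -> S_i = 9*3^i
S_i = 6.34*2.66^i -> [6.34, 16.86, 44.86, 119.33, 317.41]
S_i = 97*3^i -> [97, 291, 873, 2619, 7857]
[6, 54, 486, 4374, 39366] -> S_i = 6*9^i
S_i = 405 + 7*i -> [405, 412, 419, 426, 433]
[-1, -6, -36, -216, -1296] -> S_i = -1*6^i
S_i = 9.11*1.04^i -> [9.11, 9.47, 9.85, 10.25, 10.66]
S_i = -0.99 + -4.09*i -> [-0.99, -5.08, -9.17, -13.26, -17.35]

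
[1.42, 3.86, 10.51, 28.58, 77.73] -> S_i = 1.42*2.72^i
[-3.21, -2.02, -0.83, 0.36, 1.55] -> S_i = -3.21 + 1.19*i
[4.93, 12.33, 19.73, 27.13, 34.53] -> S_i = 4.93 + 7.40*i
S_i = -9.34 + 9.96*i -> [-9.34, 0.62, 10.58, 20.54, 30.5]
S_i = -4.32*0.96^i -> [-4.32, -4.15, -3.98, -3.82, -3.67]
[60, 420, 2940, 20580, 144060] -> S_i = 60*7^i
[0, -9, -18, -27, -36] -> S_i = 0 + -9*i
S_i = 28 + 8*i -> [28, 36, 44, 52, 60]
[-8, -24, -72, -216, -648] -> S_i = -8*3^i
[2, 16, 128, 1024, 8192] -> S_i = 2*8^i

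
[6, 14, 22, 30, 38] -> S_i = 6 + 8*i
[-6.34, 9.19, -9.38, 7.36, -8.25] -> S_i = Random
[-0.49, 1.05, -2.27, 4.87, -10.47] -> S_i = -0.49*(-2.15)^i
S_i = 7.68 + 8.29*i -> [7.68, 15.97, 24.26, 32.55, 40.84]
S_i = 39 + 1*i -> [39, 40, 41, 42, 43]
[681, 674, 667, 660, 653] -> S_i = 681 + -7*i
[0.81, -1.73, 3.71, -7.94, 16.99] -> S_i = 0.81*(-2.14)^i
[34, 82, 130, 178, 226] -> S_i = 34 + 48*i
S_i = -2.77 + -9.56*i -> [-2.77, -12.33, -21.89, -31.45, -41.01]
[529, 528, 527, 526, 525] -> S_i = 529 + -1*i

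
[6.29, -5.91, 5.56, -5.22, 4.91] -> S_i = 6.29*(-0.94)^i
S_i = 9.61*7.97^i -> [9.61, 76.59, 610.44, 4865.17, 38775.43]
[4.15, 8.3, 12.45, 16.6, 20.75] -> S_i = 4.15 + 4.15*i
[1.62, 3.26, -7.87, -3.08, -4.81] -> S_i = Random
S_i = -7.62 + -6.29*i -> [-7.62, -13.91, -20.2, -26.49, -32.78]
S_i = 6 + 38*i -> [6, 44, 82, 120, 158]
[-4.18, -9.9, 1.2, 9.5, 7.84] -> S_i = Random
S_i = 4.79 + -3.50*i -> [4.79, 1.29, -2.21, -5.71, -9.21]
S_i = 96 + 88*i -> [96, 184, 272, 360, 448]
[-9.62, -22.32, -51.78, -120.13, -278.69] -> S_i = -9.62*2.32^i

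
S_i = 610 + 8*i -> [610, 618, 626, 634, 642]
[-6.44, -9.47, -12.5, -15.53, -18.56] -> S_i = -6.44 + -3.03*i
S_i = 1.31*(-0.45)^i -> [1.31, -0.59, 0.27, -0.12, 0.05]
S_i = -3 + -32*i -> [-3, -35, -67, -99, -131]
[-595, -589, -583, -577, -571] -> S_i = -595 + 6*i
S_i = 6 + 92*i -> [6, 98, 190, 282, 374]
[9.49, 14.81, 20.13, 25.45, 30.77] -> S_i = 9.49 + 5.32*i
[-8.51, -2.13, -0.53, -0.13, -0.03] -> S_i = -8.51*0.25^i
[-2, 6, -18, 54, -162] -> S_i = -2*-3^i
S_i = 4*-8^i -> [4, -32, 256, -2048, 16384]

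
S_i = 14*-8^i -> [14, -112, 896, -7168, 57344]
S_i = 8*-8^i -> [8, -64, 512, -4096, 32768]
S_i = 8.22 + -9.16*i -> [8.22, -0.94, -10.1, -19.26, -28.42]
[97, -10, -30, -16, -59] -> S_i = Random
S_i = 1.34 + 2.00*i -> [1.34, 3.34, 5.34, 7.34, 9.34]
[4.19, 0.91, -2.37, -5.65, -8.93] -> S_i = 4.19 + -3.28*i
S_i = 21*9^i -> [21, 189, 1701, 15309, 137781]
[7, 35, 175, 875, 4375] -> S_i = 7*5^i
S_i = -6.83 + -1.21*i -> [-6.83, -8.04, -9.25, -10.46, -11.67]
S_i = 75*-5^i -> [75, -375, 1875, -9375, 46875]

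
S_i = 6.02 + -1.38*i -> [6.02, 4.64, 3.26, 1.88, 0.5]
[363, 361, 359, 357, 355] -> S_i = 363 + -2*i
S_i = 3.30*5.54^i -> [3.3, 18.28, 101.28, 561.1, 3108.52]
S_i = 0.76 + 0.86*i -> [0.76, 1.62, 2.48, 3.34, 4.2]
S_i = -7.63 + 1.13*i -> [-7.63, -6.5, -5.37, -4.24, -3.11]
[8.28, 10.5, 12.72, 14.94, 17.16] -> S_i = 8.28 + 2.22*i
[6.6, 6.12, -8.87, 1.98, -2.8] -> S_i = Random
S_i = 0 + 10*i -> [0, 10, 20, 30, 40]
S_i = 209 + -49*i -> [209, 160, 111, 62, 13]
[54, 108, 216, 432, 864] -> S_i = 54*2^i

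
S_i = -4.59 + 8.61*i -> [-4.59, 4.02, 12.63, 21.24, 29.85]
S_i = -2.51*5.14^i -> [-2.51, -12.9, -66.31, -340.85, -1751.97]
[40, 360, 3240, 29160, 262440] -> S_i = 40*9^i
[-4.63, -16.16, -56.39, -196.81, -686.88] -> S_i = -4.63*3.49^i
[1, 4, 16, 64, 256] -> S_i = 1*4^i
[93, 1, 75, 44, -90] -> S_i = Random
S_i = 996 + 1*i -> [996, 997, 998, 999, 1000]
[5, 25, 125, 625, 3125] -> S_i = 5*5^i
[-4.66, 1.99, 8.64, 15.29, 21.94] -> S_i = -4.66 + 6.65*i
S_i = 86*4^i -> [86, 344, 1376, 5504, 22016]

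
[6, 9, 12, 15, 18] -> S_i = 6 + 3*i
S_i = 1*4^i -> [1, 4, 16, 64, 256]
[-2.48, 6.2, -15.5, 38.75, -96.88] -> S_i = -2.48*(-2.50)^i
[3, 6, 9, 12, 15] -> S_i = 3 + 3*i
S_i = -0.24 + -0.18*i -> [-0.24, -0.42, -0.6, -0.78, -0.96]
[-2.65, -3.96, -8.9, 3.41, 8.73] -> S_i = Random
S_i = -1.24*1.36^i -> [-1.24, -1.69, -2.29, -3.12, -4.24]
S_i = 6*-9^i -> [6, -54, 486, -4374, 39366]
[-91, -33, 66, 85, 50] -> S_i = Random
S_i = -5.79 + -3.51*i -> [-5.79, -9.3, -12.81, -16.32, -19.83]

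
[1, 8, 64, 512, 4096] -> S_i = 1*8^i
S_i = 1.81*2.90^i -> [1.81, 5.25, 15.22, 44.14, 128.02]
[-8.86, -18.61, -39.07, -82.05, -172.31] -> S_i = -8.86*2.10^i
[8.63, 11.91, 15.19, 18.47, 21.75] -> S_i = 8.63 + 3.28*i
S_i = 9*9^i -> [9, 81, 729, 6561, 59049]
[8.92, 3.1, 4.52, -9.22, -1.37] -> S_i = Random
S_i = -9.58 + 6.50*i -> [-9.58, -3.08, 3.42, 9.92, 16.42]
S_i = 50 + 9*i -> [50, 59, 68, 77, 86]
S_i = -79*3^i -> [-79, -237, -711, -2133, -6399]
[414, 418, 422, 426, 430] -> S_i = 414 + 4*i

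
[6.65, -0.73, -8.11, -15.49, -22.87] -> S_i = 6.65 + -7.38*i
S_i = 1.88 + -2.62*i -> [1.88, -0.74, -3.36, -5.98, -8.6]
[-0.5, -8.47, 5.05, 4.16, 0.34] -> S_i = Random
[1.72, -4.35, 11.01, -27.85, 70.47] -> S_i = 1.72*(-2.53)^i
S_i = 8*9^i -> [8, 72, 648, 5832, 52488]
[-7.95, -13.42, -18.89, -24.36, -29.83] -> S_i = -7.95 + -5.47*i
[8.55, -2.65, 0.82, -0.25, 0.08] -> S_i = 8.55*(-0.31)^i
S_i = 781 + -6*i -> [781, 775, 769, 763, 757]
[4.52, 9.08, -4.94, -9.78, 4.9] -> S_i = Random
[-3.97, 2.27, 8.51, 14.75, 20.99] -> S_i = -3.97 + 6.24*i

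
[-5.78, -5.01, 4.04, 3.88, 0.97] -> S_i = Random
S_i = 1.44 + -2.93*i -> [1.44, -1.49, -4.42, -7.35, -10.28]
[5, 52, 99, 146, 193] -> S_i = 5 + 47*i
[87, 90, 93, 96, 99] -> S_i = 87 + 3*i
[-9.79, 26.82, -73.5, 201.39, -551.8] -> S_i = -9.79*(-2.74)^i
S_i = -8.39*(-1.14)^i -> [-8.39, 9.56, -10.9, 12.43, -14.17]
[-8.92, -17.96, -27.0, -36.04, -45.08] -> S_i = -8.92 + -9.04*i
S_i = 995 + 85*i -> [995, 1080, 1165, 1250, 1335]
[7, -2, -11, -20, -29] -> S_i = 7 + -9*i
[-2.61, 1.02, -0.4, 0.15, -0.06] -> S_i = -2.61*(-0.39)^i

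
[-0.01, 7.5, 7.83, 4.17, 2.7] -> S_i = Random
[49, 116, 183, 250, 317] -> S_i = 49 + 67*i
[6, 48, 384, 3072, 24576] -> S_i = 6*8^i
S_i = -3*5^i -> [-3, -15, -75, -375, -1875]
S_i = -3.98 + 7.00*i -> [-3.98, 3.02, 10.02, 17.02, 24.02]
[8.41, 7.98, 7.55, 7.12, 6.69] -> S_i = 8.41 + -0.43*i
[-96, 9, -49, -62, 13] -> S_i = Random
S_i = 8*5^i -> [8, 40, 200, 1000, 5000]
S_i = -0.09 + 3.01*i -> [-0.09, 2.92, 5.93, 8.94, 11.95]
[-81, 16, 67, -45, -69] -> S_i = Random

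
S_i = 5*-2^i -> [5, -10, 20, -40, 80]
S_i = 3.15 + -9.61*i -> [3.15, -6.46, -16.07, -25.68, -35.29]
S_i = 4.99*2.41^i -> [4.99, 12.03, 28.98, 69.85, 168.33]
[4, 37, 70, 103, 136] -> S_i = 4 + 33*i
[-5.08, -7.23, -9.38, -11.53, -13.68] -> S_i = -5.08 + -2.15*i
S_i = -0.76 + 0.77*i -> [-0.76, 0.01, 0.78, 1.55, 2.32]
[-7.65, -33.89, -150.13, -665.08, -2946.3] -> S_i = -7.65*4.43^i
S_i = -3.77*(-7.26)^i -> [-3.77, 27.37, -198.71, 1442.62, -10473.4]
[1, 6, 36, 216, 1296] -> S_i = 1*6^i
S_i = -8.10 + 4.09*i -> [-8.1, -4.01, 0.08, 4.17, 8.26]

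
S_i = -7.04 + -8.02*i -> [-7.04, -15.06, -23.08, -31.1, -39.12]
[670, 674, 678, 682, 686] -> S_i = 670 + 4*i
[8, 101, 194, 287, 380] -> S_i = 8 + 93*i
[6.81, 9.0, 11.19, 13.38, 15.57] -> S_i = 6.81 + 2.19*i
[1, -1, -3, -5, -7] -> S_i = 1 + -2*i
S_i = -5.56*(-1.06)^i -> [-5.56, 5.89, -6.25, 6.62, -7.02]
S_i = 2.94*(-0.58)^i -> [2.94, -1.71, 0.99, -0.57, 0.33]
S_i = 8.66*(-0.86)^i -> [8.66, -7.45, 6.4, -5.51, 4.74]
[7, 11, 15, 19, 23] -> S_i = 7 + 4*i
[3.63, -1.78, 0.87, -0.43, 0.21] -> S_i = 3.63*(-0.49)^i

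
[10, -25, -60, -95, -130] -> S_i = 10 + -35*i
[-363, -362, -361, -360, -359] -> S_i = -363 + 1*i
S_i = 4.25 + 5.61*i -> [4.25, 9.86, 15.47, 21.08, 26.69]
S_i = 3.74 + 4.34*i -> [3.74, 8.08, 12.42, 16.76, 21.1]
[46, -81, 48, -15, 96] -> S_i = Random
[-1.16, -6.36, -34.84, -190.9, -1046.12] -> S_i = -1.16*5.48^i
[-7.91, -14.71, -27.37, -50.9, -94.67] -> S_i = -7.91*1.86^i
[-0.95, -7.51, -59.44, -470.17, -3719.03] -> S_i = -0.95*7.91^i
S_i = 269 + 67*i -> [269, 336, 403, 470, 537]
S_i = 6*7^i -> [6, 42, 294, 2058, 14406]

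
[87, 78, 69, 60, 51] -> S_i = 87 + -9*i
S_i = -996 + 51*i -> [-996, -945, -894, -843, -792]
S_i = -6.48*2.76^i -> [-6.48, -17.88, -49.36, -136.24, -376.02]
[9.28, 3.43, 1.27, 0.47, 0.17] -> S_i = 9.28*0.37^i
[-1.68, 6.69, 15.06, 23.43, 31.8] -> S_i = -1.68 + 8.37*i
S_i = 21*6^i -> [21, 126, 756, 4536, 27216]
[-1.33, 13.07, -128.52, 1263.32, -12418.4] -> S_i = -1.33*(-9.83)^i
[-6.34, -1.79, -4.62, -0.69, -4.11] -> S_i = Random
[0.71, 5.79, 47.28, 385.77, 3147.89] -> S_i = 0.71*8.16^i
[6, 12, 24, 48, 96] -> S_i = 6*2^i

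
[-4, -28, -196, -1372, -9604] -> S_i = -4*7^i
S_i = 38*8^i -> [38, 304, 2432, 19456, 155648]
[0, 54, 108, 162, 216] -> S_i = 0 + 54*i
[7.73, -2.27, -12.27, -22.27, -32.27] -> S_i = 7.73 + -10.00*i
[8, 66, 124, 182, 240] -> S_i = 8 + 58*i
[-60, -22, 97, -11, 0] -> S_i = Random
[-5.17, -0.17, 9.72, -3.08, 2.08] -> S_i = Random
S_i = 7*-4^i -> [7, -28, 112, -448, 1792]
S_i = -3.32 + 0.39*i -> [-3.32, -2.93, -2.54, -2.15, -1.76]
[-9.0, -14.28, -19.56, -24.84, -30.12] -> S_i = -9.00 + -5.28*i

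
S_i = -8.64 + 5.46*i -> [-8.64, -3.18, 2.28, 7.74, 13.2]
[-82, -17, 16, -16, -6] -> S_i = Random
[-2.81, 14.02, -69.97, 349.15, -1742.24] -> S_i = -2.81*(-4.99)^i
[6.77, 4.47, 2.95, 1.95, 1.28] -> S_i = 6.77*0.66^i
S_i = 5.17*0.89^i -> [5.17, 4.6, 4.1, 3.64, 3.24]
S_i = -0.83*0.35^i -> [-0.83, -0.29, -0.1, -0.04, -0.01]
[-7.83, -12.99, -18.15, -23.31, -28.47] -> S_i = -7.83 + -5.16*i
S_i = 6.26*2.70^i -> [6.26, 16.9, 45.64, 123.22, 332.68]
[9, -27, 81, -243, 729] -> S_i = 9*-3^i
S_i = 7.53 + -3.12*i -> [7.53, 4.41, 1.29, -1.83, -4.95]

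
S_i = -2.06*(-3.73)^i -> [-2.06, 7.68, -28.66, 106.9, -398.75]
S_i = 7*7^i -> [7, 49, 343, 2401, 16807]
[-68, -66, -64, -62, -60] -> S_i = -68 + 2*i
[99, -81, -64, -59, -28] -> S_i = Random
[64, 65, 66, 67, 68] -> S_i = 64 + 1*i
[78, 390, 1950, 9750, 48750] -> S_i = 78*5^i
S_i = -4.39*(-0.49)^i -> [-4.39, 2.15, -1.05, 0.52, -0.25]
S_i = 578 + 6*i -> [578, 584, 590, 596, 602]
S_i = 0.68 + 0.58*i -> [0.68, 1.26, 1.84, 2.42, 3.0]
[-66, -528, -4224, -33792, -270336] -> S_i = -66*8^i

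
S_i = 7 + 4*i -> [7, 11, 15, 19, 23]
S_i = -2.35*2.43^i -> [-2.35, -5.71, -13.88, -33.72, -81.94]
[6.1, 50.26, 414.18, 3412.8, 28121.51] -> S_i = 6.10*8.24^i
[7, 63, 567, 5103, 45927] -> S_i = 7*9^i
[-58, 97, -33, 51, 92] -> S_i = Random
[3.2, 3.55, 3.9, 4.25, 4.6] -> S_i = 3.20 + 0.35*i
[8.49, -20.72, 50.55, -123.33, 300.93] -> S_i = 8.49*(-2.44)^i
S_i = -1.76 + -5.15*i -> [-1.76, -6.91, -12.06, -17.21, -22.36]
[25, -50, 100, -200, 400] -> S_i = 25*-2^i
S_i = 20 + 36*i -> [20, 56, 92, 128, 164]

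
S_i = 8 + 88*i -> [8, 96, 184, 272, 360]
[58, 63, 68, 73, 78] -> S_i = 58 + 5*i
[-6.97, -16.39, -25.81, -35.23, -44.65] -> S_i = -6.97 + -9.42*i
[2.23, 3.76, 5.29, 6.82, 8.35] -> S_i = 2.23 + 1.53*i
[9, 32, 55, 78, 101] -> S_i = 9 + 23*i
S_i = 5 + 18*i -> [5, 23, 41, 59, 77]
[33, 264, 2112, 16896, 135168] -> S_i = 33*8^i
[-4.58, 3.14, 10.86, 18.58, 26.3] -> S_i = -4.58 + 7.72*i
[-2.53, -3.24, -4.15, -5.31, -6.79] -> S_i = -2.53*1.28^i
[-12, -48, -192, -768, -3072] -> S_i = -12*4^i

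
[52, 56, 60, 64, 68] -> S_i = 52 + 4*i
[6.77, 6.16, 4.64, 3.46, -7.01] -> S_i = Random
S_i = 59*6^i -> [59, 354, 2124, 12744, 76464]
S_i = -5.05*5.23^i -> [-5.05, -26.41, -138.13, -722.43, -3778.31]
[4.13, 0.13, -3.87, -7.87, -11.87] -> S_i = 4.13 + -4.00*i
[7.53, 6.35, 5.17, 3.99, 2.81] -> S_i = 7.53 + -1.18*i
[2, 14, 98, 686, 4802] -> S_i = 2*7^i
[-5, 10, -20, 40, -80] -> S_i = -5*-2^i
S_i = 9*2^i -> [9, 18, 36, 72, 144]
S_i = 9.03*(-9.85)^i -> [9.03, -88.95, 876.11, -8629.71, 85002.69]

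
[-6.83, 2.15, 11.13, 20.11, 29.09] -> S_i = -6.83 + 8.98*i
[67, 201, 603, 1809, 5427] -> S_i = 67*3^i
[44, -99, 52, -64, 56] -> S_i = Random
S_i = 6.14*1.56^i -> [6.14, 9.58, 14.94, 23.31, 36.36]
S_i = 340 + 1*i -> [340, 341, 342, 343, 344]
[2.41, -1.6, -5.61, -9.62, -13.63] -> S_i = 2.41 + -4.01*i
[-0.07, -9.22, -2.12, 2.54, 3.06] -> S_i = Random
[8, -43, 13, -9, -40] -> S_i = Random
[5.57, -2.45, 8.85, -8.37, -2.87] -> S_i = Random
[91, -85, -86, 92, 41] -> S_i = Random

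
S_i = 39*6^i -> [39, 234, 1404, 8424, 50544]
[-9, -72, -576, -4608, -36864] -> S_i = -9*8^i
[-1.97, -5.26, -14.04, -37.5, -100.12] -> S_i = -1.97*2.67^i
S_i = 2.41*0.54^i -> [2.41, 1.3, 0.7, 0.38, 0.2]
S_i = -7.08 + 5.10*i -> [-7.08, -1.98, 3.12, 8.22, 13.32]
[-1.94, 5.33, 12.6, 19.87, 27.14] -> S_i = -1.94 + 7.27*i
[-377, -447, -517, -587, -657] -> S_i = -377 + -70*i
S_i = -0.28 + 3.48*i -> [-0.28, 3.2, 6.68, 10.16, 13.64]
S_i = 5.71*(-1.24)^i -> [5.71, -7.08, 8.78, -10.89, 13.5]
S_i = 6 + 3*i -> [6, 9, 12, 15, 18]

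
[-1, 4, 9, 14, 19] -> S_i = -1 + 5*i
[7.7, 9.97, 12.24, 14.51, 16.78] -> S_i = 7.70 + 2.27*i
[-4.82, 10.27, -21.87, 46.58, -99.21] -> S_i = -4.82*(-2.13)^i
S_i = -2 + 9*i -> [-2, 7, 16, 25, 34]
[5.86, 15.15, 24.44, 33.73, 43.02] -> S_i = 5.86 + 9.29*i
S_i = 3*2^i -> [3, 6, 12, 24, 48]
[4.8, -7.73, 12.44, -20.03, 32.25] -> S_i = 4.80*(-1.61)^i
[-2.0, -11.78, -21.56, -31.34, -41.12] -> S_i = -2.00 + -9.78*i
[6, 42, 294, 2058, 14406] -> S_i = 6*7^i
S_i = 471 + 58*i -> [471, 529, 587, 645, 703]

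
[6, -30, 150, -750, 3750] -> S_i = 6*-5^i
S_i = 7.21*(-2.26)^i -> [7.21, -16.29, 36.83, -83.23, 188.09]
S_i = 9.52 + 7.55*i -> [9.52, 17.07, 24.62, 32.17, 39.72]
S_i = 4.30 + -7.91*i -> [4.3, -3.61, -11.52, -19.43, -27.34]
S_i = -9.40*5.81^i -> [-9.4, -54.61, -317.31, -1843.56, -10711.06]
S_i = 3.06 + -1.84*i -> [3.06, 1.22, -0.62, -2.46, -4.3]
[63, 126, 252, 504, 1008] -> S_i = 63*2^i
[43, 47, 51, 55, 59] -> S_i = 43 + 4*i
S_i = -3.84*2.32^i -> [-3.84, -8.91, -20.67, -47.95, -111.25]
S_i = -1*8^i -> [-1, -8, -64, -512, -4096]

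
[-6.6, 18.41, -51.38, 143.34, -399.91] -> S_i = -6.60*(-2.79)^i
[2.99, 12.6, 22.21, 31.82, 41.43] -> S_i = 2.99 + 9.61*i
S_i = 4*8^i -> [4, 32, 256, 2048, 16384]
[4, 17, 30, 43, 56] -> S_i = 4 + 13*i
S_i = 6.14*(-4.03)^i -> [6.14, -24.74, 99.72, -401.87, 1619.53]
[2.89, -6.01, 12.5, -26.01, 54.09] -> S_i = 2.89*(-2.08)^i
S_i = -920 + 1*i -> [-920, -919, -918, -917, -916]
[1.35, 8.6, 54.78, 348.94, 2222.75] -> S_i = 1.35*6.37^i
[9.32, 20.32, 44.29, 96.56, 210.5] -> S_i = 9.32*2.18^i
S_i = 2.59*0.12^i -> [2.59, 0.31, 0.04, 0.0, 0.0]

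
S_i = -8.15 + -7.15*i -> [-8.15, -15.3, -22.45, -29.6, -36.75]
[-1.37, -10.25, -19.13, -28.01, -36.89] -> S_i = -1.37 + -8.88*i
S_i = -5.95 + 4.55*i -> [-5.95, -1.4, 3.15, 7.7, 12.25]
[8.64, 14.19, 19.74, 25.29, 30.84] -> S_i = 8.64 + 5.55*i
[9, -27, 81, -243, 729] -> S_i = 9*-3^i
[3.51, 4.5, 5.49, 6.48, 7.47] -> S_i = 3.51 + 0.99*i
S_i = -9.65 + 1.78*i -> [-9.65, -7.87, -6.09, -4.31, -2.53]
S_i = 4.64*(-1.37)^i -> [4.64, -6.36, 8.71, -11.93, 16.35]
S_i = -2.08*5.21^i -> [-2.08, -10.84, -56.46, -294.16, -1532.55]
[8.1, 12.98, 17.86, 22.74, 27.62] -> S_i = 8.10 + 4.88*i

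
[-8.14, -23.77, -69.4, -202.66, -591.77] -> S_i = -8.14*2.92^i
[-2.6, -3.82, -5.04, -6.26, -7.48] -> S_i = -2.60 + -1.22*i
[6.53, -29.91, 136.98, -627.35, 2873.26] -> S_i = 6.53*(-4.58)^i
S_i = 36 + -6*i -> [36, 30, 24, 18, 12]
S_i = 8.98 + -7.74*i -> [8.98, 1.24, -6.5, -14.24, -21.98]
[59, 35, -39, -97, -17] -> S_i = Random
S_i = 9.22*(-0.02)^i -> [9.22, -0.18, 0.0, -0.0, 0.0]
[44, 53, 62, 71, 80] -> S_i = 44 + 9*i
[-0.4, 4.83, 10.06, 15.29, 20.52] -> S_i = -0.40 + 5.23*i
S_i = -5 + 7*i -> [-5, 2, 9, 16, 23]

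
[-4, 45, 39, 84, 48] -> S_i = Random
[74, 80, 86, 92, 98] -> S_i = 74 + 6*i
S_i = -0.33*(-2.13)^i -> [-0.33, 0.7, -1.5, 3.19, -6.79]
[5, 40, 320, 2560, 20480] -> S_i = 5*8^i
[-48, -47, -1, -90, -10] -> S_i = Random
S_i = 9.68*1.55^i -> [9.68, 15.0, 23.26, 36.05, 55.87]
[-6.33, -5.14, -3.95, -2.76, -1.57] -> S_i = -6.33 + 1.19*i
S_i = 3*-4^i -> [3, -12, 48, -192, 768]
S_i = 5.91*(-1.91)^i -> [5.91, -11.29, 21.56, -41.18, 78.65]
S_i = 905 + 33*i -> [905, 938, 971, 1004, 1037]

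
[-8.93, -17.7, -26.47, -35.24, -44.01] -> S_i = -8.93 + -8.77*i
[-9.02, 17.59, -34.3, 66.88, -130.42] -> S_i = -9.02*(-1.95)^i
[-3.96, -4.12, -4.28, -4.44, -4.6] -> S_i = -3.96 + -0.16*i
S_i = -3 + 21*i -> [-3, 18, 39, 60, 81]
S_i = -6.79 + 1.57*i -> [-6.79, -5.22, -3.65, -2.08, -0.51]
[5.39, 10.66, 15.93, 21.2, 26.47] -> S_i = 5.39 + 5.27*i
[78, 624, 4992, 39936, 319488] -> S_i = 78*8^i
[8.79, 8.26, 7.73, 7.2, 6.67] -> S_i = 8.79 + -0.53*i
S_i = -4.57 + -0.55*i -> [-4.57, -5.12, -5.67, -6.22, -6.77]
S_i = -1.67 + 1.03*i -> [-1.67, -0.64, 0.39, 1.42, 2.45]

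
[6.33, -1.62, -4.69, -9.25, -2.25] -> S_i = Random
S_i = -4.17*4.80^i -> [-4.17, -20.02, -96.08, -461.17, -2213.61]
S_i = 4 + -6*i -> [4, -2, -8, -14, -20]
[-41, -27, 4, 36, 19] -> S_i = Random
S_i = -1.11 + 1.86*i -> [-1.11, 0.75, 2.61, 4.47, 6.33]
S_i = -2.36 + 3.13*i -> [-2.36, 0.77, 3.9, 7.03, 10.16]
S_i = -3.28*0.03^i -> [-3.28, -0.1, -0.0, -0.0, -0.0]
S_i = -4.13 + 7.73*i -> [-4.13, 3.6, 11.33, 19.06, 26.79]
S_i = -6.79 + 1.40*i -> [-6.79, -5.39, -3.99, -2.59, -1.19]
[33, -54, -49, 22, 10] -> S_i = Random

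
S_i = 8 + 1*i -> [8, 9, 10, 11, 12]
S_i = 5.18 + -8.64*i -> [5.18, -3.46, -12.1, -20.74, -29.38]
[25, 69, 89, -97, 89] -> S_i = Random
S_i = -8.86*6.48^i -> [-8.86, -57.41, -372.03, -2410.79, -15621.9]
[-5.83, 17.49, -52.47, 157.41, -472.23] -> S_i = -5.83*(-3.00)^i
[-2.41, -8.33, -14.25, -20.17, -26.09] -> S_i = -2.41 + -5.92*i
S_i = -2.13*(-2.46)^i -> [-2.13, 5.24, -12.89, 31.71, -78.0]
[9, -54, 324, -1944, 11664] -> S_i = 9*-6^i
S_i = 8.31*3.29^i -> [8.31, 27.34, 89.95, 295.93, 973.61]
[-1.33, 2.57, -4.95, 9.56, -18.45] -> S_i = -1.33*(-1.93)^i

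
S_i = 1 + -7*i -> [1, -6, -13, -20, -27]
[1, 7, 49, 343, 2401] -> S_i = 1*7^i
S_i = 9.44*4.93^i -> [9.44, 46.54, 229.44, 1131.13, 5576.47]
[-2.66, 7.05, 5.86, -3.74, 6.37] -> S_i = Random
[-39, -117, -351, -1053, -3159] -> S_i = -39*3^i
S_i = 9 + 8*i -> [9, 17, 25, 33, 41]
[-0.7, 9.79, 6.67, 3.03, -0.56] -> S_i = Random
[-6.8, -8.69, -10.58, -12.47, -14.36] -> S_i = -6.80 + -1.89*i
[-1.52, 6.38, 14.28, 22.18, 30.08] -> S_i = -1.52 + 7.90*i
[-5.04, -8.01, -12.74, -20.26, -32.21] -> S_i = -5.04*1.59^i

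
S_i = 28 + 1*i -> [28, 29, 30, 31, 32]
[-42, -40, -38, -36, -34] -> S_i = -42 + 2*i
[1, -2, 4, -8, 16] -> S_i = 1*-2^i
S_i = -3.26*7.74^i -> [-3.26, -25.23, -195.3, -1511.61, -11699.88]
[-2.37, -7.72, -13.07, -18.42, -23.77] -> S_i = -2.37 + -5.35*i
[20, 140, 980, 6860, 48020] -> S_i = 20*7^i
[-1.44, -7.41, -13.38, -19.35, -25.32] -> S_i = -1.44 + -5.97*i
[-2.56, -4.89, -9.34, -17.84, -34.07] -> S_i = -2.56*1.91^i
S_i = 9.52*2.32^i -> [9.52, 22.09, 51.24, 118.88, 275.8]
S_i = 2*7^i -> [2, 14, 98, 686, 4802]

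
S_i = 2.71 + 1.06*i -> [2.71, 3.77, 4.83, 5.89, 6.95]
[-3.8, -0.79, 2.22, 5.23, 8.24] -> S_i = -3.80 + 3.01*i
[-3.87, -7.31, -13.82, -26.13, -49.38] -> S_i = -3.87*1.89^i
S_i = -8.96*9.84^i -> [-8.96, -88.17, -867.56, -8536.76, -84001.76]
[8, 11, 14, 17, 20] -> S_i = 8 + 3*i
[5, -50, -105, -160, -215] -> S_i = 5 + -55*i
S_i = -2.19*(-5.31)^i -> [-2.19, 11.63, -61.75, 327.89, -1741.09]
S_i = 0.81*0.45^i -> [0.81, 0.36, 0.16, 0.07, 0.03]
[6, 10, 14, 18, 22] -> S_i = 6 + 4*i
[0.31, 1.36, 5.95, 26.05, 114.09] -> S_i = 0.31*4.38^i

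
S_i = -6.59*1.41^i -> [-6.59, -9.29, -13.1, -18.47, -26.05]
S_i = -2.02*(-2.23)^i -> [-2.02, 4.5, -10.05, 22.4, -49.95]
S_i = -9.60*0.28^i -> [-9.6, -2.69, -0.75, -0.21, -0.06]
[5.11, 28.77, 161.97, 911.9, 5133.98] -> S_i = 5.11*5.63^i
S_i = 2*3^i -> [2, 6, 18, 54, 162]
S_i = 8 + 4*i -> [8, 12, 16, 20, 24]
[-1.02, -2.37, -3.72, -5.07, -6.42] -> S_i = -1.02 + -1.35*i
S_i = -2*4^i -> [-2, -8, -32, -128, -512]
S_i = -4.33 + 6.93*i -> [-4.33, 2.6, 9.53, 16.46, 23.39]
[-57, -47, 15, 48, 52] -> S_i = Random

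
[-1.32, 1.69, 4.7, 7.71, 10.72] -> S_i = -1.32 + 3.01*i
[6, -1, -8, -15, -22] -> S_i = 6 + -7*i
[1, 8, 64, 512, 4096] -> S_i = 1*8^i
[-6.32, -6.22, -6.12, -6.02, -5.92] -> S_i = -6.32 + 0.10*i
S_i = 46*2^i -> [46, 92, 184, 368, 736]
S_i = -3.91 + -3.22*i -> [-3.91, -7.13, -10.35, -13.57, -16.79]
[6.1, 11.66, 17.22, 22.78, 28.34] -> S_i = 6.10 + 5.56*i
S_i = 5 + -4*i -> [5, 1, -3, -7, -11]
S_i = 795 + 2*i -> [795, 797, 799, 801, 803]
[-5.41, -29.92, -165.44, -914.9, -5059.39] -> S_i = -5.41*5.53^i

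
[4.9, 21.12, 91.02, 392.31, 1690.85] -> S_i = 4.90*4.31^i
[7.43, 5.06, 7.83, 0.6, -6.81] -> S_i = Random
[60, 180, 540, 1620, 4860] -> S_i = 60*3^i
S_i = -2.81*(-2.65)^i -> [-2.81, 7.45, -19.73, 52.29, -138.58]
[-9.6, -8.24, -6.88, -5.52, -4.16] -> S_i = -9.60 + 1.36*i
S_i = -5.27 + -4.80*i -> [-5.27, -10.07, -14.87, -19.67, -24.47]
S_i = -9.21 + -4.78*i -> [-9.21, -13.99, -18.77, -23.55, -28.33]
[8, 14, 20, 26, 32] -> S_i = 8 + 6*i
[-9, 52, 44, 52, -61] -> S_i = Random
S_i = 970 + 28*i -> [970, 998, 1026, 1054, 1082]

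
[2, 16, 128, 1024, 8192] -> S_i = 2*8^i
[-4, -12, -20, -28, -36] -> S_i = -4 + -8*i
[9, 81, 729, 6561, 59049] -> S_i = 9*9^i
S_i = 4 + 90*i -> [4, 94, 184, 274, 364]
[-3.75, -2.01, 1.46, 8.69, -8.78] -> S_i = Random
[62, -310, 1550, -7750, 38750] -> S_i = 62*-5^i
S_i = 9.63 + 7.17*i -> [9.63, 16.8, 23.97, 31.14, 38.31]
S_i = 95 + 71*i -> [95, 166, 237, 308, 379]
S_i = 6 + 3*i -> [6, 9, 12, 15, 18]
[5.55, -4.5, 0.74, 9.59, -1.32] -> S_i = Random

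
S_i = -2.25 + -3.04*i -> [-2.25, -5.29, -8.33, -11.37, -14.41]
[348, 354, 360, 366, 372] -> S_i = 348 + 6*i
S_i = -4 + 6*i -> [-4, 2, 8, 14, 20]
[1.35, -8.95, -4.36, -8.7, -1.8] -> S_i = Random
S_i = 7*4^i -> [7, 28, 112, 448, 1792]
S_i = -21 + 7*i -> [-21, -14, -7, 0, 7]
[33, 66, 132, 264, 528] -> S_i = 33*2^i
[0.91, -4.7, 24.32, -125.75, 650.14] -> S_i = 0.91*(-5.17)^i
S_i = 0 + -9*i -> [0, -9, -18, -27, -36]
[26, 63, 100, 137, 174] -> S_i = 26 + 37*i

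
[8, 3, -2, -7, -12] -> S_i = 8 + -5*i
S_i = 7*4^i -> [7, 28, 112, 448, 1792]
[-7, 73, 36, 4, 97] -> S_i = Random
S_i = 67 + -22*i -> [67, 45, 23, 1, -21]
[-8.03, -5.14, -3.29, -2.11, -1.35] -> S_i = -8.03*0.64^i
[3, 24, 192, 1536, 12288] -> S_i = 3*8^i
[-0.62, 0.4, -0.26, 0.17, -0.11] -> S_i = -0.62*(-0.65)^i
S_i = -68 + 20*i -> [-68, -48, -28, -8, 12]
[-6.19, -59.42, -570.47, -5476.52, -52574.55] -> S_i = -6.19*9.60^i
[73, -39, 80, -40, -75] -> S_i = Random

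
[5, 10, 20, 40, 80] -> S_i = 5*2^i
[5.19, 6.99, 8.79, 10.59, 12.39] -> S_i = 5.19 + 1.80*i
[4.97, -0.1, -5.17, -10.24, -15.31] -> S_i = 4.97 + -5.07*i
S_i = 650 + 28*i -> [650, 678, 706, 734, 762]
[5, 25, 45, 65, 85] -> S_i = 5 + 20*i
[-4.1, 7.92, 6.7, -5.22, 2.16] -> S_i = Random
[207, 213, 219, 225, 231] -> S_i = 207 + 6*i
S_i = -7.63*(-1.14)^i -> [-7.63, 8.7, -9.92, 11.3, -12.89]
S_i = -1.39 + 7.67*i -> [-1.39, 6.28, 13.95, 21.62, 29.29]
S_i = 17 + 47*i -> [17, 64, 111, 158, 205]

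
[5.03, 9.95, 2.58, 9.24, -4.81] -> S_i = Random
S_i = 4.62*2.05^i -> [4.62, 9.47, 19.42, 39.8, 81.59]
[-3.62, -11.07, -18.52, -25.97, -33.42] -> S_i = -3.62 + -7.45*i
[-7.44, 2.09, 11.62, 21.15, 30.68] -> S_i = -7.44 + 9.53*i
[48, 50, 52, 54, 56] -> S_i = 48 + 2*i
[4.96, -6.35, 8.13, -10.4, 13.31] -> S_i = 4.96*(-1.28)^i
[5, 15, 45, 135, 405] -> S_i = 5*3^i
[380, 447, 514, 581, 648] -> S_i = 380 + 67*i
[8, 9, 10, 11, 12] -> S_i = 8 + 1*i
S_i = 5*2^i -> [5, 10, 20, 40, 80]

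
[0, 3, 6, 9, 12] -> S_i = 0 + 3*i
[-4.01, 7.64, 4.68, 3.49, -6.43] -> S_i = Random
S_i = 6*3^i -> [6, 18, 54, 162, 486]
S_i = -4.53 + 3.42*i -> [-4.53, -1.11, 2.31, 5.73, 9.15]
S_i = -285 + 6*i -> [-285, -279, -273, -267, -261]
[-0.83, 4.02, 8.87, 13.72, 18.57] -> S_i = -0.83 + 4.85*i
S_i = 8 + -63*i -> [8, -55, -118, -181, -244]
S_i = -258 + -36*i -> [-258, -294, -330, -366, -402]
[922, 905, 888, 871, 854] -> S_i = 922 + -17*i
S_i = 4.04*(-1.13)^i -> [4.04, -4.57, 5.16, -5.83, 6.59]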